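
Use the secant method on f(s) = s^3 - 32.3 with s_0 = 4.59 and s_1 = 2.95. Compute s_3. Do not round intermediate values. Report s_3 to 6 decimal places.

f(s_0) = 64.402579, f(s_1) = -6.627625
s_2 = 2.950000 - (-6.627625)·(2.950000 - 4.590000)/(-6.627625 - (64.402579)) = 3.103024; f(s_2) = -2.421742
s_3 = 3.103024 - (-2.421742)·(3.103024 - 2.950000)/(-2.421742 - (-6.627625)) = 3.191135; f(s_3) = 0.196407

3.191135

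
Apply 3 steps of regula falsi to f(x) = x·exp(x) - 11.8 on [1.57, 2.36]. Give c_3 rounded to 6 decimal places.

f(1.570000) = -4.253562, f(2.360000) = 13.194645
step 1: c = 1.762588, f(c) = -1.528520 < 0 → new bracket [1.762588, 2.360000]
step 2: c = 1.824610, f(c) = -0.486737 < 0 → new bracket [1.824610, 2.360000]
step 3: c = 1.843657, f(c) = -0.148812 < 0 → new bracket [1.843657, 2.360000]

1.843657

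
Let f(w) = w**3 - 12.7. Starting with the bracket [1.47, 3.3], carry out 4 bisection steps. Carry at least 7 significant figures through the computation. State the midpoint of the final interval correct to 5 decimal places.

f(1.470000) = -9.523477, f(3.300000) = 23.237000 (opposite signs)
step 1: m = 2.385000, f(m) = 0.866417 > 0 → root in [1.470000, 2.385000]
step 2: m = 1.927500, f(m) = -5.538844 < 0 → root in [1.927500, 2.385000]
step 3: m = 2.156250, f(m) = -2.674701 < 0 → root in [2.156250, 2.385000]
step 4: m = 2.270625, f(m) = -0.993253 < 0 → root in [2.270625, 2.385000]
Midpoint of [2.270625, 2.385000] = 2.327812

2.32781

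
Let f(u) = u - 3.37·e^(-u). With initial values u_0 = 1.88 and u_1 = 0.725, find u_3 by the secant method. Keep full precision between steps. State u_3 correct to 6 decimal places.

Secant update: u_(k+1) = u_k − f(u_k)·(u_k − u_(k-1))/(f(u_k) − f(u_(k-1))).
f(u_0) = 1.365771, f(u_1) = -0.907174
u_2 = 0.725000 - (-0.907174)·(0.725000 - 1.880000)/(-0.907174 - (1.365771)) = 1.185982; f(u_2) = 0.156628
u_3 = 1.185982 - (0.156628)·(1.185982 - 0.725000)/(0.156628 - (-0.907174)) = 1.118109; f(u_3) = 0.016466

1.118109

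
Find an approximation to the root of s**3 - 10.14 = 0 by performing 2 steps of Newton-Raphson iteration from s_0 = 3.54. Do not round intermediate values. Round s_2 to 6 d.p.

2.241908

f'(s) = 3s**2
s_0 = 3.540000: f = 34.221864, f' = 37.594800 → s_1 = 3.540000 - (34.221864)/(37.594800) = 2.629718
s_1 = 2.629718: f = 8.045599, f' = 20.746253 → s_2 = 2.629718 - (8.045599)/(20.746253) = 2.241908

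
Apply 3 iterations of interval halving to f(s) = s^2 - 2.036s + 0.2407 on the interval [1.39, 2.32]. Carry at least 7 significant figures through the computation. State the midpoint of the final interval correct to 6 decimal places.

1.913125

f(1.390000) = -0.657240, f(2.320000) = 0.899580 (opposite signs)
step 1: m = 1.855000, f(m) = -0.095055 < 0 → root in [1.855000, 2.320000]
step 2: m = 2.087500, f(m) = 0.348206 > 0 → root in [1.855000, 2.087500]
step 3: m = 1.971250, f(m) = 0.113062 > 0 → root in [1.855000, 1.971250]
Midpoint of [1.855000, 1.971250] = 1.913125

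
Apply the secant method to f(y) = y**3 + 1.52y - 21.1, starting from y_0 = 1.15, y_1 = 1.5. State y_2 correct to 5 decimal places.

f(y_0) = -17.831125, f(y_1) = -15.445000
y_2 = 1.500000 - (-15.445000)·(1.500000 - 1.150000)/(-15.445000 - (-17.831125)) = 3.765493; f(y_2) = 38.014249

3.76549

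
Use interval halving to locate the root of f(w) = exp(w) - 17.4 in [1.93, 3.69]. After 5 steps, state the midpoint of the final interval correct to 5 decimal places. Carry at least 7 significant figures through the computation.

f(1.930000) = -10.510490, f(3.690000) = 22.644847 (opposite signs)
step 1: m = 2.810000, f(m) = -0.790082 < 0 → root in [2.810000, 3.690000]
step 2: m = 3.250000, f(m) = 8.390340 > 0 → root in [2.810000, 3.250000]
step 3: m = 3.030000, f(m) = 3.297233 > 0 → root in [2.810000, 3.030000]
step 4: m = 2.920000, f(m) = 1.141287 > 0 → root in [2.810000, 2.920000]
step 5: m = 2.865000, f(m) = 0.149053 > 0 → root in [2.810000, 2.865000]
Midpoint of [2.810000, 2.865000] = 2.837500

2.83750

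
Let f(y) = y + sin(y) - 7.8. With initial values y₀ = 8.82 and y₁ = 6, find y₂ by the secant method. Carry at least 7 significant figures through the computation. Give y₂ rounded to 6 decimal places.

f(y_0) = 1.588579, f(y_1) = -2.079415
y_2 = 6.000000 - (-2.079415)·(6.000000 - 8.820000)/(-2.079415 - (1.588579)) = 7.598680; f(y_2) = 0.766268

7.598680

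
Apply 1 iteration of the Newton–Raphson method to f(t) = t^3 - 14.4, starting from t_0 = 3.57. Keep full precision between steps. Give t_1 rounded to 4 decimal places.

f'(t) = 3t^2
t_0 = 3.570000: f = 31.099293, f' = 38.234700 → t_1 = 3.570000 - (31.099293)/(38.234700) = 2.756621

2.7566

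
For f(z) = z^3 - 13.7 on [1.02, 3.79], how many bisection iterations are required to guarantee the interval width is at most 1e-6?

22

Initial width b − a = 3.79 − 1.02 = 2.770000.
After n steps the width is (b−a)/2^n; need (b−a)/2^n ≤ 1e-6.
So n ≥ log₂(2.770000/1e-6) = log₂(2770000.0000) ≈ 21.4015.
Hence n = 22.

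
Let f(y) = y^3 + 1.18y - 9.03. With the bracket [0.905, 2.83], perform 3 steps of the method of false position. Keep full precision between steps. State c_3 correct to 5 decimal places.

1.83948

f(0.905000) = -7.220882, f(2.830000) = 16.974587
step 1: c = 1.479496, f(c) = -4.045714 < 0 → new bracket [1.479496, 2.830000]
step 2: c = 1.739423, f(c) = -1.714692 < 0 → new bracket [1.739423, 2.830000]
step 3: c = 1.839481, f(c) = -0.635179 < 0 → new bracket [1.839481, 2.830000]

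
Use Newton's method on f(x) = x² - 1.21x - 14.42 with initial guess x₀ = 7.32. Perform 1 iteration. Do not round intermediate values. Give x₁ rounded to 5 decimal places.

5.06347

f'(x) = 2x - 1.21
x_0 = 7.320000: f = 30.305200, f' = 13.430000 → x_1 = 7.320000 - (30.305200)/(13.430000) = 5.063470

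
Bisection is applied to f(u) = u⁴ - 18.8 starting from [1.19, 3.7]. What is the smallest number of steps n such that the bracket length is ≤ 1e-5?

18

Initial width b − a = 3.7 − 1.19 = 2.510000.
After n steps the width is (b−a)/2^n; need (b−a)/2^n ≤ 1e-5.
So n ≥ log₂(2.510000/1e-5) = log₂(251000.0000) ≈ 17.9373.
Hence n = 18.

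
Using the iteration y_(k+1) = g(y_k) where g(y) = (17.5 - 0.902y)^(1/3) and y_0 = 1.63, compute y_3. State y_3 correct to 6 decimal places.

y_1 = g(1.630000) = 2.521402
y_2 = g(2.521402) = 2.478520
y_3 = g(2.478520) = 2.480617

2.480617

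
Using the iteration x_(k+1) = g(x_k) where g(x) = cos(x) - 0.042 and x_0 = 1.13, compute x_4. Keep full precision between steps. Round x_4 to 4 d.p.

x_1 = g(1.130000) = 0.384660
x_2 = g(0.384660) = 0.884926
x_3 = g(0.884926) = 0.591347
x_4 = g(0.591347) = 0.788191

0.7882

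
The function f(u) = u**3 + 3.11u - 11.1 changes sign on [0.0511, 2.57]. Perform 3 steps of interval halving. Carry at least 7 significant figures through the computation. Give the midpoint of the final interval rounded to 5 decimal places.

f(0.051100) = -10.940946, f(2.570000) = 13.867293 (opposite signs)
step 1: m = 1.310550, f(m) = -4.773266 < 0 → root in [1.310550, 2.570000]
step 2: m = 1.940275, f(m) = 2.238745 > 0 → root in [1.310550, 1.940275]
step 3: m = 1.625412, f(m) = -1.750683 < 0 → root in [1.625412, 1.940275]
Midpoint of [1.625412, 1.940275] = 1.782844

1.78284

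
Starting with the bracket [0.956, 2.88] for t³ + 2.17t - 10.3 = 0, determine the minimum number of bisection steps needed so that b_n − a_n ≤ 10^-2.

8

Initial width b − a = 2.88 − 0.956 = 1.924000.
After n steps the width is (b−a)/2^n; need (b−a)/2^n ≤ 10^-2.
So n ≥ log₂(1.924000/10^-2) = log₂(192.4000) ≈ 7.5880.
Hence n = 8.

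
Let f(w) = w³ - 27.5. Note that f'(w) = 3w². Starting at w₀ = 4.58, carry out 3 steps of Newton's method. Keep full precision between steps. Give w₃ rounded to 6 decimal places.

w_0 = 4.580000: f = 68.571912, f' = 62.929200 → w_1 = 4.580000 - (68.571912)/(62.929200) = 3.490332
w_1 = 3.490332: f = 15.020695, f' = 36.547260 → w_2 = 3.490332 - (15.020695)/(36.547260) = 3.079339
w_2 = 3.079339: f = 1.699294, f' = 28.446979 → w_3 = 3.079339 - (1.699294)/(28.446979) = 3.019603

3.019603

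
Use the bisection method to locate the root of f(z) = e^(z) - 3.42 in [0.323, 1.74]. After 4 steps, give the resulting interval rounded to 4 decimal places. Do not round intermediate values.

f(0.323000) = -2.038735, f(1.740000) = 2.277343 (opposite signs)
step 1: m = 1.031500, f(m) = -0.614729 < 0 → root in [1.031500, 1.740000]
step 2: m = 1.385750, f(m) = 0.577823 > 0 → root in [1.031500, 1.385750]
step 3: m = 1.208625, f(m) = -0.071123 < 0 → root in [1.208625, 1.385750]
step 4: m = 1.297188, f(m) = 0.238991 > 0 → root in [1.208625, 1.297188]

[1.2086, 1.2972]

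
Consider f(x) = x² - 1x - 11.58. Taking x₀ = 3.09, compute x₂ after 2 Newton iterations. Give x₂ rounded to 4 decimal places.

3.9422

f'(x) = 2x - 1
x_0 = 3.090000: f = -5.121900, f' = 5.180000 → x_1 = 3.090000 - (-5.121900)/(5.180000) = 4.078784
x_1 = 4.078784: f = 0.977693, f' = 7.157568 → x_2 = 4.078784 - (0.977693)/(7.157568) = 3.942188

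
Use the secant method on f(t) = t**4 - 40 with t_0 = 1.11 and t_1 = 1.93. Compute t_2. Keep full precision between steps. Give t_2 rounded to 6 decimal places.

3.663667

f(t_0) = -38.481930, f(t_1) = -26.125120
t_2 = 1.930000 - (-26.125120)·(1.930000 - 1.110000)/(-26.125120 - (-38.481930)) = 3.663667; f(t_2) = 140.162407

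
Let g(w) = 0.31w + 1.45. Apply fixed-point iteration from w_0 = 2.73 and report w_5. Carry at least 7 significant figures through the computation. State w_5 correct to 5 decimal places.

w_1 = g(2.730000) = 2.296300
w_2 = g(2.296300) = 2.161853
w_3 = g(2.161853) = 2.120174
w_4 = g(2.120174) = 2.107254
w_5 = g(2.107254) = 2.103249

2.10325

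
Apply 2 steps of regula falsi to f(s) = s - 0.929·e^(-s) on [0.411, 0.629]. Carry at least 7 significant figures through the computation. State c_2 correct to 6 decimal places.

f(0.411000) = -0.204915, f(0.629000) = 0.133727
step 1: c = 0.542913, f(c) = 0.003115 > 0 → new bracket [0.411000, 0.542913]
step 2: c = 0.540938, f(c) = 0.000072 > 0 → new bracket [0.411000, 0.540938]

0.540938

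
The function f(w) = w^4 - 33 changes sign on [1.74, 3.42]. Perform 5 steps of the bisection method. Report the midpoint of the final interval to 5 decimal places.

2.39625

f(1.740000) = -23.833638, f(3.420000) = 103.805773 (opposite signs)
step 1: m = 2.580000, f(m) = 11.307661 > 0 → root in [1.740000, 2.580000]
step 2: m = 2.160000, f(m) = -11.232177 < 0 → root in [2.160000, 2.580000]
step 3: m = 2.370000, f(m) = -1.450434 < 0 → root in [2.370000, 2.580000]
step 4: m = 2.475000, f(m) = 4.523282 > 0 → root in [2.370000, 2.475000]
step 5: m = 2.422500, f(m) = 1.439366 > 0 → root in [2.370000, 2.422500]
Midpoint of [2.370000, 2.422500] = 2.396250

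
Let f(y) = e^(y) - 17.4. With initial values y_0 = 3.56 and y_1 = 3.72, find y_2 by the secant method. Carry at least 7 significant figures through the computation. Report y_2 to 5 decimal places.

3.09417

f(y_0) = 17.763197, f(y_1) = 23.864394
y_2 = 3.720000 - (23.864394)·(3.720000 - 3.560000)/(23.864394 - (17.763197)) = 3.094171; f(y_2) = 4.668946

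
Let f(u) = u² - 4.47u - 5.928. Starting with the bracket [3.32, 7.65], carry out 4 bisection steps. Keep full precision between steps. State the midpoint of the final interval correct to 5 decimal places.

f(3.320000) = -9.746000, f(7.650000) = 18.399000 (opposite signs)
step 1: m = 5.485000, f(m) = -0.360725 < 0 → root in [5.485000, 7.650000]
step 2: m = 6.567500, f(m) = 7.847331 > 0 → root in [5.485000, 6.567500]
step 3: m = 6.026250, f(m) = 3.450352 > 0 → root in [5.485000, 6.026250]
step 4: m = 5.755625, f(m) = 1.471575 > 0 → root in [5.485000, 5.755625]
Midpoint of [5.485000, 5.755625] = 5.620313

5.62031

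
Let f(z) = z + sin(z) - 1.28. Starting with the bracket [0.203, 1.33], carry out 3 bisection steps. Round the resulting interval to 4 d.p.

[0.6256, 0.7665]

f(0.203000) = -0.875391, f(1.330000) = 1.021148 (opposite signs)
step 1: m = 0.766500, f(m) = 0.180118 > 0 → root in [0.203000, 0.766500]
step 2: m = 0.484750, f(m) = -0.329263 < 0 → root in [0.484750, 0.766500]
step 3: m = 0.625625, f(m) = -0.068771 < 0 → root in [0.625625, 0.766500]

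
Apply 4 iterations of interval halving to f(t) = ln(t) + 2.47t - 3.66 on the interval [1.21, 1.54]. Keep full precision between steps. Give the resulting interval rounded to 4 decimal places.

[1.3544, 1.3750]

f(1.210000) = -0.480680, f(1.540000) = 0.575582 (opposite signs)
step 1: m = 1.375000, f(m) = 0.054704 > 0 → root in [1.210000, 1.375000]
step 2: m = 1.292500, f(m) = -0.210947 < 0 → root in [1.292500, 1.375000]
step 3: m = 1.333750, f(m) = -0.077643 < 0 → root in [1.333750, 1.375000]
step 4: m = 1.354375, f(m) = -0.011354 < 0 → root in [1.354375, 1.375000]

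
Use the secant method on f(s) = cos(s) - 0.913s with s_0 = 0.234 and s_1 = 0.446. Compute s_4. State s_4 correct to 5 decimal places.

0.77917

Secant update: s_(k+1) = s_k − f(s_k)·(s_k − s_(k-1))/(f(s_k) − f(s_(k-1))).
f(s_0) = 0.759105, f(s_1) = 0.494982
s_2 = 0.446000 - (0.494982)·(0.446000 - 0.234000)/(0.494982 - (0.759105)) = 0.843300; f(s_2) = -0.104932
s_3 = 0.843300 - (-0.104932)·(0.843300 - 0.446000)/(-0.104932 - (0.494982)) = 0.773808; f(s_3) = 0.008768
s_4 = 0.773808 - (0.008768)·(0.773808 - 0.843300)/(0.008768 - (-0.104932)) = 0.779167; f(s_4) = 0.000120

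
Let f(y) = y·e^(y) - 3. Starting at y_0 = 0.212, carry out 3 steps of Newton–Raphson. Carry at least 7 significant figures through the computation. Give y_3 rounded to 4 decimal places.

1.1663

f'(y) = (y + 1)·e^(y)
y_0 = 0.212000: f = -2.737937, f' = 1.498211 → y_1 = 0.212000 - (-2.737937)/(1.498211) = 2.039470
y_1 = 2.039470: f = 12.676465, f' = 23.363002 → y_2 = 2.039470 - (12.676465)/(23.363002) = 1.496883
y_2 = 1.496883: f = 3.687689, f' = 11.155431 → y_3 = 1.496883 - (3.687689)/(11.155431) = 1.166310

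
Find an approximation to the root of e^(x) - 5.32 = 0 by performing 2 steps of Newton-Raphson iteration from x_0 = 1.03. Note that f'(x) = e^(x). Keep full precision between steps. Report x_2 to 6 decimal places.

Newton update: x ← x − f(x)/f'(x).
x_0 = 1.030000: f = -2.518934, f' = 2.801066 → x_1 = 1.030000 - (-2.518934)/(2.801066) = 1.929277
x_1 = 1.929277: f = 1.564531, f' = 6.884531 → x_2 = 1.929277 - (1.564531)/(6.884531) = 1.702024

1.702024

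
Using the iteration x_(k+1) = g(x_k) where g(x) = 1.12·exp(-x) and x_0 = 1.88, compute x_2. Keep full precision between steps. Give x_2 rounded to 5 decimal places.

x_1 = g(1.880000) = 0.170901
x_2 = g(0.170901) = 0.944054

0.94405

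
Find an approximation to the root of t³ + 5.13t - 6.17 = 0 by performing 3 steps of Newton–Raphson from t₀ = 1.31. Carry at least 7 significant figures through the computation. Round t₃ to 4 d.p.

1.0049

f'(t) = 3t² + 5.13
t_0 = 1.310000: f = 2.798391, f' = 10.278300 → t_1 = 1.310000 - (2.798391)/(10.278300) = 1.037738
t_1 = 1.037738: f = 0.271136, f' = 8.360700 → t_2 = 1.037738 - (0.271136)/(8.360700) = 1.005308
t_2 = 1.005308: f = 0.003240, f' = 8.161933 → t_3 = 1.005308 - (0.003240)/(8.161933) = 1.004911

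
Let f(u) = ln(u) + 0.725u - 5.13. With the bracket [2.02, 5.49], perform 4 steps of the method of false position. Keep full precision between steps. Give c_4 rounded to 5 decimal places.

f(2.020000) = -2.962402, f(5.490000) = 0.553178
step 1: c = 4.943994, f(c) = 0.052569 > 0 → new bracket [2.020000, 4.943994]
step 2: c = 4.893011, f(c) = 0.005241 > 0 → new bracket [2.020000, 4.893011]
step 3: c = 4.887937, f(c) = 0.000525 > 0 → new bracket [2.020000, 4.887937]
step 4: c = 4.887429, f(c) = 0.000053 > 0 → new bracket [2.020000, 4.887429]

4.88743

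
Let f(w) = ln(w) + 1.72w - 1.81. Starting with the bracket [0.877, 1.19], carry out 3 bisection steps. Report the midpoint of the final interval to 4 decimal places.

1.0139

f(0.877000) = -0.432808, f(1.190000) = 0.410753 (opposite signs)
step 1: m = 1.033500, f(m) = 0.000571 > 0 → root in [0.877000, 1.033500]
step 2: m = 0.955250, f(m) = -0.212752 < 0 → root in [0.955250, 1.033500]
step 3: m = 0.994375, f(m) = -0.105316 < 0 → root in [0.994375, 1.033500]
Midpoint of [0.994375, 1.033500] = 1.013937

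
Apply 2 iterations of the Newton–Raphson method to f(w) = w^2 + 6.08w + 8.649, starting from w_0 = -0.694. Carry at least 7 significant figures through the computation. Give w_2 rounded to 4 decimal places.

-2.1623

Newton update: w ← w − f(w)/f'(w).
f'(w) = 2w + 6.08
w_0 = -0.694000: f = 4.911116, f' = 4.692000 → w_1 = -0.694000 - (4.911116)/(4.692000) = -1.740700
w_1 = -1.740700: f = 1.095581, f' = 2.598600 → w_2 = -1.740700 - (1.095581)/(2.598600) = -2.162304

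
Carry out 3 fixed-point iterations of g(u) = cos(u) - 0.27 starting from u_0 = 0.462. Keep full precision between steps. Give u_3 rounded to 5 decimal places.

u_1 = g(0.462000) = 0.625163
u_2 = g(0.625163) = 0.540868
u_3 = g(0.540868) = 0.587262

0.58726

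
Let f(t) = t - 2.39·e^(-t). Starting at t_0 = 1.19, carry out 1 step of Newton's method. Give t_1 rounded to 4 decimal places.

Newton update: t ← t − f(t)/f'(t).
f'(t) = 1 + 2.39·e^(-t)
t_0 = 1.190000: f = 0.462911, f' = 1.727089 → t_1 = 1.190000 - (0.462911)/(1.727089) = 0.921970

0.9220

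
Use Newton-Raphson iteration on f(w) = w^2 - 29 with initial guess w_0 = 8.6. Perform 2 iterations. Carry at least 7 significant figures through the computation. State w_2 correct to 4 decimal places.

f'(w) = 2w
w_0 = 8.600000: f = 44.960000, f' = 17.200000 → w_1 = 8.600000 - (44.960000)/(17.200000) = 5.986047
w_1 = 5.986047: f = 6.832753, f' = 11.972093 → w_2 = 5.986047 - (6.832753)/(11.972093) = 5.415323

5.4153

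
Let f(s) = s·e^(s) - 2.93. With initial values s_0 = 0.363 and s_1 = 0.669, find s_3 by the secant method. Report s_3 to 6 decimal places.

Secant update: s_(k+1) = s_k − f(s_k)·(s_k − s_(k-1))/(f(s_k) − f(s_(k-1))).
f(s_0) = -2.408138, f(s_1) = -1.623922
s_2 = 0.669000 - (-1.623922)·(0.669000 - 0.363000)/(-1.623922 - (-2.408138)) = 1.302652; f(s_2) = 1.862509
s_3 = 1.302652 - (1.862509)·(1.302652 - 0.669000)/(1.862509 - (-1.623922)) = 0.964145; f(s_3) = -0.401489

0.964145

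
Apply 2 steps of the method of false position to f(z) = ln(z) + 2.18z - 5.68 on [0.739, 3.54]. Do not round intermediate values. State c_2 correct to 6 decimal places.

2.245936

False-position update: c = (a·f(b) − b·f(a))/(f(b) − f(a)); replace the endpoint whose sign matches f(c).
f(0.739000) = -4.371437, f(3.540000) = 3.301327
step 1: c = 2.334826, f(c) = 0.257858 > 0 → new bracket [0.739000, 2.334826]
step 2: c = 2.245936, f(c) = 0.025264 > 0 → new bracket [0.739000, 2.245936]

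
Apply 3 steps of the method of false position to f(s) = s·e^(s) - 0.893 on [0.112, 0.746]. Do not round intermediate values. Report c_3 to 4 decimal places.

f(0.112000) = -0.767727, f(0.746000) = 0.679978
step 1: c = 0.448214, f(c) = -0.191314 < 0 → new bracket [0.448214, 0.746000]
step 2: c = 0.513601, f(c) = -0.034620 < 0 → new bracket [0.513601, 0.746000]
step 3: c = 0.524860, f(c) = -0.005871 < 0 → new bracket [0.524860, 0.746000]

0.5249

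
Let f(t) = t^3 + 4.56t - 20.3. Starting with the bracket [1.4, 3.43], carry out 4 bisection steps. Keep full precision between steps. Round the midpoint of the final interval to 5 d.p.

f(1.400000) = -11.172000, f(3.430000) = 35.694407 (opposite signs)
step 1: m = 2.415000, f(m) = 4.797223 > 0 → root in [1.400000, 2.415000]
step 2: m = 1.907500, f(m) = -4.661254 < 0 → root in [1.907500, 2.415000]
step 3: m = 2.161250, f(m) = -0.349498 < 0 → root in [2.161250, 2.415000]
step 4: m = 2.288125, f(m) = 2.113365 > 0 → root in [2.161250, 2.288125]
Midpoint of [2.161250, 2.288125] = 2.224687

2.22469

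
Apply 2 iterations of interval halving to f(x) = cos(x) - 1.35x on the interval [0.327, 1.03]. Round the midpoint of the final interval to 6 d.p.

f(0.327000) = 0.505560, f(1.030000) = -0.875681 (opposite signs)
step 1: m = 0.678500, f(m) = -0.137460 < 0 → root in [0.327000, 0.678500]
step 2: m = 0.502750, f(m) = 0.197548 > 0 → root in [0.502750, 0.678500]
Midpoint of [0.502750, 0.678500] = 0.590625

0.590625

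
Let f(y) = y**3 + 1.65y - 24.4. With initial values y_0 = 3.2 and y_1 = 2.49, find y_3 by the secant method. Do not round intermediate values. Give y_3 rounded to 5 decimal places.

Secant update: y_(k+1) = y_k − f(y_k)·(y_k − y_(k-1))/(f(y_k) − f(y_(k-1))).
f(y_0) = 13.648000, f(y_1) = -4.853251
y_2 = 2.490000 - (-4.853251)·(2.490000 - 3.200000)/(-4.853251 - (13.648000)) = 2.676247; f(y_2) = -0.816107
y_3 = 2.676247 - (-0.816107)·(2.676247 - 2.490000)/(-0.816107 - (-4.853251)) = 2.713897; f(y_3) = 0.066427

2.71390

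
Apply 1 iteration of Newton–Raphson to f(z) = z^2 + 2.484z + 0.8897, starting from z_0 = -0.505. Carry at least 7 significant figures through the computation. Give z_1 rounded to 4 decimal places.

f'(z) = 2z + 2.484
z_0 = -0.505000: f = -0.109695, f' = 1.474000 → z_1 = -0.505000 - (-0.109695)/(1.474000) = -0.430580

-0.4306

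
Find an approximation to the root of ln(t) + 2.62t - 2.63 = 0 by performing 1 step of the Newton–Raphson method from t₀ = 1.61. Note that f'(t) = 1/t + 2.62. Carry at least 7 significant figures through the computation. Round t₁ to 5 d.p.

0.97305

Newton update: t ← t − f(t)/f'(t).
t_0 = 1.610000: f = 2.064434, f' = 3.241118 → t_1 = 1.610000 - (2.064434)/(3.241118) = 0.973049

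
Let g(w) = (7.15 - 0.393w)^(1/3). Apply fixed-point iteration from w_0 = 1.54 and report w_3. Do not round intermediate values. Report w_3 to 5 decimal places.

1.85855

w_1 = g(1.540000) = 1.870531
w_2 = g(1.870531) = 1.858073
w_3 = g(1.858073) = 1.858546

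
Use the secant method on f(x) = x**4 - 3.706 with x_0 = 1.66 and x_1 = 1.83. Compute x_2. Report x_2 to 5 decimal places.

1.47754

f(x_0) = 3.887331, f(x_1) = 7.509131
x_2 = 1.830000 - (7.509131)·(1.830000 - 1.660000)/(7.509131 - (3.887331)) = 1.477536; f(x_2) = 1.059987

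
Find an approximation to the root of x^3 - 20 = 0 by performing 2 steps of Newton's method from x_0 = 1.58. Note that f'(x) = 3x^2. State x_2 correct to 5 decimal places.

x_0 = 1.580000: f = -16.055688, f' = 7.489200 → x_1 = 1.580000 - (-16.055688)/(7.489200) = 3.723846
x_1 = 3.723846: f = 31.638661, f' = 41.601077 → x_2 = 3.723846 - (31.638661)/(41.601077) = 2.963320

2.96332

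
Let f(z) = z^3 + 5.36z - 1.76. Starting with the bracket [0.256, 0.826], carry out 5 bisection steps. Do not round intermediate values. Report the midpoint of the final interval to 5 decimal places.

f(0.256000) = -0.371063, f(0.826000) = 3.230920 (opposite signs)
step 1: m = 0.541000, f(m) = 1.298100 > 0 → root in [0.256000, 0.541000]
step 2: m = 0.398500, f(m) = 0.439243 > 0 → root in [0.256000, 0.398500]
step 3: m = 0.327250, f(m) = 0.029106 > 0 → root in [0.256000, 0.327250]
step 4: m = 0.291625, f(m) = -0.172089 < 0 → root in [0.291625, 0.327250]
step 5: m = 0.309438, f(m) = -0.071786 < 0 → root in [0.309438, 0.327250]
Midpoint of [0.309438, 0.327250] = 0.318344

0.31834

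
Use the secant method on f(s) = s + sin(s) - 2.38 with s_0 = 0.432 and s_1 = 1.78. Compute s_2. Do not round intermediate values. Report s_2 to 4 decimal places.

f(s_0) = -1.529312, f(s_1) = 0.378197
s_2 = 1.780000 - (0.378197)·(1.780000 - 0.432000)/(0.378197 - (-1.529312)) = 1.512736; f(s_2) = 0.131051

1.5127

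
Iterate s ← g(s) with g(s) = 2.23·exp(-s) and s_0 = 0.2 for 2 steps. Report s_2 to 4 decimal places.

0.3592

s_1 = g(0.200000) = 1.825770
s_2 = g(1.825770) = 0.359239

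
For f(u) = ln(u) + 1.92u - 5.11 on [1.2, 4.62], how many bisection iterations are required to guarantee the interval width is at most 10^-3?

12

Initial width b − a = 4.62 − 1.2 = 3.420000.
After n steps the width is (b−a)/2^n; need (b−a)/2^n ≤ 10^-3.
So n ≥ log₂(3.420000/10^-3) = log₂(3420.0000) ≈ 11.7398.
Hence n = 12.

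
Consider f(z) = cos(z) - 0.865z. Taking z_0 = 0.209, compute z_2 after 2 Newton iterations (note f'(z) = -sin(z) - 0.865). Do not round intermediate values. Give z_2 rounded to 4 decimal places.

0.8071

z_0 = 0.209000: f = 0.797454, f' = -1.072482 → z_1 = 0.209000 - (0.797454)/(-1.072482) = 0.952559
z_1 = 0.952559: f = -0.244365, f' = -1.679902 → z_2 = 0.952559 - (-0.244365)/(-1.679902) = 0.807096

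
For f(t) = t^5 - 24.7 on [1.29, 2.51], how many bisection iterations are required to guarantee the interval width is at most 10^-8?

27

Initial width b − a = 2.51 − 1.29 = 1.220000.
After n steps the width is (b−a)/2^n; need (b−a)/2^n ≤ 10^-8.
So n ≥ log₂(1.220000/10^-8) = log₂(122000000.0000) ≈ 26.8623.
Hence n = 27.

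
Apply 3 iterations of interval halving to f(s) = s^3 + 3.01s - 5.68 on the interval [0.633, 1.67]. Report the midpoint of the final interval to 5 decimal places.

1.21631

f(0.633000) = -3.521034, f(1.670000) = 4.004163 (opposite signs)
step 1: m = 1.151500, f(m) = -0.687151 < 0 → root in [1.151500, 1.670000]
step 2: m = 1.410750, f(m) = 1.374054 > 0 → root in [1.151500, 1.410750]
step 3: m = 1.281125, f(m) = 0.278873 > 0 → root in [1.151500, 1.281125]
Midpoint of [1.151500, 1.281125] = 1.216312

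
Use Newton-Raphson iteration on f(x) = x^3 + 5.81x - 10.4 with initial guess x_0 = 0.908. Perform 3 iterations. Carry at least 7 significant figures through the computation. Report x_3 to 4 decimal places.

f'(x) = 3x^2 + 5.81
x_0 = 0.908000: f = -4.375907, f' = 8.283392 → x_1 = 0.908000 - (-4.375907)/(8.283392) = 1.436275
x_1 = 1.436275: f = 0.907626, f' = 11.998655 → x_2 = 1.436275 - (0.907626)/(11.998655) = 1.360631
x_2 = 1.360631: f = 0.024222, f' = 11.363948 → x_3 = 1.360631 - (0.024222)/(11.363948) = 1.358499

1.3585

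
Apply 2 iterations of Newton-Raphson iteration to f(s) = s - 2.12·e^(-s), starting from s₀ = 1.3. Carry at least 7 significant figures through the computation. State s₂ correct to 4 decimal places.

0.8793

f'(s) = 1 + 2.12·e^(-s)
s_0 = 1.300000: f = 0.722233, f' = 1.577767 → s_1 = 1.300000 - (0.722233)/(1.577767) = 0.842244
s_1 = 0.842244: f = -0.070931, f' = 1.913175 → s_2 = 0.842244 - (-0.070931)/(1.913175) = 0.879319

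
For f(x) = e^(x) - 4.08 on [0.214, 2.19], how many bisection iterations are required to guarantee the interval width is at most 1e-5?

Initial width b − a = 2.19 − 0.214 = 1.976000.
After n steps the width is (b−a)/2^n; need (b−a)/2^n ≤ 1e-5.
So n ≥ log₂(1.976000/1e-5) = log₂(197600.0000) ≈ 17.5922.
Hence n = 18.

18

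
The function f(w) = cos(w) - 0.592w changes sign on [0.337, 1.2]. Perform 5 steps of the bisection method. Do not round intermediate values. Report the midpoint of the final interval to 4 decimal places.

f(0.337000) = 0.744247, f(1.200000) = -0.348042 (opposite signs)
step 1: m = 0.768500, f(m) = 0.264002 > 0 → root in [0.768500, 1.200000]
step 2: m = 0.984250, f(m) = -0.029188 < 0 → root in [0.768500, 0.984250]
step 3: m = 0.876375, f(m) = 0.121127 > 0 → root in [0.876375, 0.984250]
step 4: m = 0.930312, f(m) = 0.046838 > 0 → root in [0.930312, 0.984250]
step 5: m = 0.957281, f(m) = 0.009035 > 0 → root in [0.957281, 0.984250]
Midpoint of [0.957281, 0.984250] = 0.970766

0.9708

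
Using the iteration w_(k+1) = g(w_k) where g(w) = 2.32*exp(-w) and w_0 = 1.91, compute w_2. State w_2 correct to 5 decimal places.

w_1 = g(1.910000) = 0.343546
w_2 = g(0.343546) = 1.645461

1.64546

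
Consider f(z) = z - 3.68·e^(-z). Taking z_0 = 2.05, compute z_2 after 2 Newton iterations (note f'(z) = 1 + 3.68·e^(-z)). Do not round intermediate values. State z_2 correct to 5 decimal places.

1.14851

z_0 = 2.050000: f = 1.576256, f' = 1.473744 → z_1 = 2.050000 - (1.576256)/(1.473744) = 0.980442
z_1 = 0.980442: f = -0.400093, f' = 2.380535 → z_2 = 0.980442 - (-0.400093)/(2.380535) = 1.148510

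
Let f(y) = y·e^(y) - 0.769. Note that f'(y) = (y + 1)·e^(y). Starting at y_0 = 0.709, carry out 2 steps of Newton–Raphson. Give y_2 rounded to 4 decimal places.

0.4784

y_0 = 0.709000: f = 0.671658, f' = 3.472617 → y_1 = 0.709000 - (0.671658)/(3.472617) = 0.515584
y_1 = 0.515584: f = 0.094406, f' = 2.538023 → y_2 = 0.515584 - (0.094406)/(2.538023) = 0.478388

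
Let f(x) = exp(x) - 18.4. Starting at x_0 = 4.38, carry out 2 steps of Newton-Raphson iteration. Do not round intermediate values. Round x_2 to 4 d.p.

3.1080

Newton update: x ← x − f(x)/f'(x).
f'(x) = exp(x)
x_0 = 4.380000: f = 61.438033, f' = 79.838033 → x_1 = 4.380000 - (61.438033)/(79.838033) = 3.610467
x_1 = 3.610467: f = 18.583305, f' = 36.983305 → x_2 = 3.610467 - (18.583305)/(36.983305) = 3.107988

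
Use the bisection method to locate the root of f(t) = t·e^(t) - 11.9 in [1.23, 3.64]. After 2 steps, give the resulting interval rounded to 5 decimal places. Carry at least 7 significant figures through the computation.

[1.83250, 2.43500]

f(1.230000) = -7.691888, f(3.640000) = 126.754286 (opposite signs)
step 1: m = 2.435000, f(m) = 15.897519 > 0 → root in [1.230000, 2.435000]
step 2: m = 1.832500, f(m) = -0.447808 < 0 → root in [1.832500, 2.435000]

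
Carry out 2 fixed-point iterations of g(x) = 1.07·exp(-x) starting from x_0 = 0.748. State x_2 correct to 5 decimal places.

0.64482

x_1 = g(0.748000) = 0.506444
x_2 = g(0.506444) = 0.644819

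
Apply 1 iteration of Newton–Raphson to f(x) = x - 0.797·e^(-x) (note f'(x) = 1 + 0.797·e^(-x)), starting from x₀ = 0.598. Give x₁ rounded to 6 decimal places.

x_0 = 0.598000: f = 0.159721, f' = 1.438279 → x_1 = 0.598000 - (0.159721)/(1.438279) = 0.486950

0.486950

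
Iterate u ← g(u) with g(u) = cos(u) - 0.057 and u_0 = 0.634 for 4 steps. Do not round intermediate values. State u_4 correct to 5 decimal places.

u_1 = g(0.634000) = 0.748664
u_2 = g(0.748664) = 0.675599
u_3 = g(0.675599) = 0.723333
u_4 = g(0.723333) = 0.692604

0.69260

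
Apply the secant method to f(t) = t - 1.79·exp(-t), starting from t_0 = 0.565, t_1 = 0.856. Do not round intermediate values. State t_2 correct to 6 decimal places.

f(t_0) = -0.452365, f(t_1) = 0.095504
t_2 = 0.856000 - (0.095504)·(0.856000 - 0.565000)/(0.095504 - (-0.452365)) = 0.805273; f(t_2) = 0.005204

0.805273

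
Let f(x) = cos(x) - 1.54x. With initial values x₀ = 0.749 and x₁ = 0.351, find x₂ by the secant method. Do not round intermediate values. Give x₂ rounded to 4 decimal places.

f(x_0) = -0.421090, f(x_1) = 0.398489
x_2 = 0.351000 - (0.398489)·(0.351000 - 0.749000)/(0.398489 - (-0.421090)) = 0.544512; f(x_2) = 0.016831

0.5445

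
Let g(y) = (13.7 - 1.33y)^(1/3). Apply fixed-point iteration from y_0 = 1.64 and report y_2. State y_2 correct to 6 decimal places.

y_1 = g(1.640000) = 2.258408
y_2 = g(2.258408) = 2.203323

2.203323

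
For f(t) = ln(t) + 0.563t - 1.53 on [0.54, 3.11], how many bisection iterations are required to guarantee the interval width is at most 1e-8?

Initial width b − a = 3.11 − 0.54 = 2.570000.
After n steps the width is (b−a)/2^n; need (b−a)/2^n ≤ 1e-8.
So n ≥ log₂(2.570000/1e-8) = log₂(257000000.0000) ≈ 27.9372.
Hence n = 28.

28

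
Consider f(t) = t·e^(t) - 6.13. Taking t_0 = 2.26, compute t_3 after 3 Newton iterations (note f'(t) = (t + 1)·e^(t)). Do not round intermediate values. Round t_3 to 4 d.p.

1.4475

t_0 = 2.260000: f = 15.527782, f' = 31.240871 → t_1 = 2.260000 - (15.527782)/(31.240871) = 1.762966
t_1 = 1.762966: f = 4.147564, f' = 16.107266 → t_2 = 1.762966 - (4.147564)/(16.107266) = 1.505469
t_2 = 1.505469: f = 0.654048, f' = 11.290316 → t_3 = 1.505469 - (0.654048)/(11.290316) = 1.447539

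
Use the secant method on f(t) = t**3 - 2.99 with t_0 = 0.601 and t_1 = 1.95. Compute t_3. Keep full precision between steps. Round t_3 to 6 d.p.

1.339152

Secant update: t_(k+1) = t_k − f(t_k)·(t_k − t_(k-1))/(f(t_k) − f(t_(k-1))).
f(t_0) = -2.772918, f(t_1) = 4.424875
t_2 = 1.950000 - (4.424875)·(1.950000 - 0.601000)/(4.424875 - (-2.772918)) = 1.120696; f(t_2) = -1.582450
t_3 = 1.120696 - (-1.582450)·(1.120696 - 1.950000)/(-1.582450 - (4.424875)) = 1.339152; f(t_3) = -0.588464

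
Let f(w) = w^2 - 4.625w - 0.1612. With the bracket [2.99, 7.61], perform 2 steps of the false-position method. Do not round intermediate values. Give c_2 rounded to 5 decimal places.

4.30295

f(2.990000) = -5.049850, f(7.610000) = 22.554650
step 1: c = 3.835163, f(c) = -3.190353 < 0 → new bracket [3.835163, 7.610000]
step 2: c = 4.302946, f(c) = -1.546982 < 0 → new bracket [4.302946, 7.610000]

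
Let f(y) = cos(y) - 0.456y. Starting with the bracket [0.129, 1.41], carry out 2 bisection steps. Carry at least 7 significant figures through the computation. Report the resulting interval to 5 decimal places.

[0.76950, 1.08975]

f(0.129000) = 0.932867, f(1.410000) = -0.482856 (opposite signs)
step 1: m = 0.769500, f(m) = 0.367367 > 0 → root in [0.769500, 1.410000]
step 2: m = 1.089750, f(m) = -0.034219 < 0 → root in [0.769500, 1.089750]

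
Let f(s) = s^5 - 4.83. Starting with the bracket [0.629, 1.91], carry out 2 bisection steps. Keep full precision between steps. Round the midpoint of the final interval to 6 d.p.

f(0.629000) = -4.731541, f(1.910000) = 20.589490 (opposite signs)
step 1: m = 1.269500, f(m) = -1.532662 < 0 → root in [1.269500, 1.910000]
step 2: m = 1.589750, f(m) = 5.324164 > 0 → root in [1.269500, 1.589750]
Midpoint of [1.269500, 1.589750] = 1.429625

1.429625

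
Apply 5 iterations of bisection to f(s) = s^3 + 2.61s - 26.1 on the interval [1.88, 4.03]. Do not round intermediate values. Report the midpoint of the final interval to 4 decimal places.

f(1.880000) = -14.548528, f(4.030000) = 49.869127 (opposite signs)
step 1: m = 2.955000, f(m) = 7.415684 > 0 → root in [1.880000, 2.955000]
step 2: m = 2.417500, f(m) = -5.661715 < 0 → root in [2.417500, 2.955000]
step 3: m = 2.686250, f(m) = 0.294929 > 0 → root in [2.417500, 2.686250]
step 4: m = 2.551875, f(m) = -2.821628 < 0 → root in [2.551875, 2.686250]
step 5: m = 2.619063, f(m) = -1.298818 < 0 → root in [2.619063, 2.686250]
Midpoint of [2.619063, 2.686250] = 2.652656

2.6527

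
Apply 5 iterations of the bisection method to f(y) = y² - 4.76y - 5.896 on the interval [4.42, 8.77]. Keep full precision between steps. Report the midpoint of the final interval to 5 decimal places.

5.84734

f(4.420000) = -7.398800, f(8.770000) = 29.271700 (opposite signs)
step 1: m = 6.595000, f(m) = 6.205825 > 0 → root in [4.420000, 6.595000]
step 2: m = 5.507500, f(m) = -1.779144 < 0 → root in [5.507500, 6.595000]
step 3: m = 6.051250, f(m) = 1.917677 > 0 → root in [5.507500, 6.051250]
step 4: m = 5.779375, f(m) = -0.004650 < 0 → root in [5.779375, 6.051250]
step 5: m = 5.915312, f(m) = 0.938034 > 0 → root in [5.779375, 5.915312]
Midpoint of [5.779375, 5.915312] = 5.847344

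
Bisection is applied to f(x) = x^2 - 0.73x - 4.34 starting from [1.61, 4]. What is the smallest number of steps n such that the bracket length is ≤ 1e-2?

8

Initial width b − a = 4 − 1.61 = 2.390000.
After n steps the width is (b−a)/2^n; need (b−a)/2^n ≤ 1e-2.
So n ≥ log₂(2.390000/1e-2) = log₂(239.0000) ≈ 7.9009.
Hence n = 8.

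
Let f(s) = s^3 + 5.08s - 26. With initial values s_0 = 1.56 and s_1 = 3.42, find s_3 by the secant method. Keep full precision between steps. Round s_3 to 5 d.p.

2.32633

Secant update: s_(k+1) = s_k − f(s_k)·(s_k − s_(k-1))/(f(s_k) − f(s_(k-1))).
f(s_0) = -14.278784, f(s_1) = 31.375288
s_2 = 3.420000 - (31.375288)·(3.420000 - 1.560000)/(31.375288 - (-14.278784)) = 2.141734; f(s_2) = -5.295800
s_3 = 2.141734 - (-5.295800)·(2.141734 - 3.420000)/(-5.295800 - (31.375288)) = 2.326333; f(s_3) = -1.592519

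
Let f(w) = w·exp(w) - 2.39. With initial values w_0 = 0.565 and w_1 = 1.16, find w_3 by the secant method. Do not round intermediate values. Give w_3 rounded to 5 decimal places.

0.92628

Secant update: w_(k+1) = w_k − f(w_k)·(w_k − w_(k-1))/(f(w_k) − f(w_(k-1))).
f(w_0) = -1.395912, f(w_1) = 1.310323
w_2 = 1.160000 - (1.310323)·(1.160000 - 0.565000)/(1.310323 - (-1.395912)) = 0.871909; f(w_2) = -0.304854
w_3 = 0.871909 - (-0.304854)·(0.871909 - 1.160000)/(-0.304854 - (1.310323)) = 0.926284; f(w_3) = -0.051031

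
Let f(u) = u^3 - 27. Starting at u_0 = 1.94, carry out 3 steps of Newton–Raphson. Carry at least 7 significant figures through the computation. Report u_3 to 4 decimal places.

f'(u) = 3u^2
u_0 = 1.940000: f = -19.698616, f' = 11.290800 → u_1 = 1.940000 - (-19.698616)/(11.290800) = 3.684661
u_1 = 3.684661: f = 23.025627, f' = 40.730175 → u_2 = 3.684661 - (23.025627)/(40.730175) = 3.119340
u_2 = 3.119340: f = 3.352049, f' = 29.190841 → u_3 = 3.119340 - (3.352049)/(29.190841) = 3.004507

3.0045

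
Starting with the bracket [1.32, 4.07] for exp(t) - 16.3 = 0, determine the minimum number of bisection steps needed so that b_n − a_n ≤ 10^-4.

15

Initial width b − a = 4.07 − 1.32 = 2.750000.
After n steps the width is (b−a)/2^n; need (b−a)/2^n ≤ 10^-4.
So n ≥ log₂(2.750000/10^-4) = log₂(27500.0000) ≈ 14.7471.
Hence n = 15.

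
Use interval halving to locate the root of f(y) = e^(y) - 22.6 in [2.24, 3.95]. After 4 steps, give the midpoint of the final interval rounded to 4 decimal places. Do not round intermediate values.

3.1484

f(2.240000) = -13.206669, f(3.950000) = 29.335367 (opposite signs)
step 1: m = 3.095000, f(m) = -0.512761 < 0 → root in [3.095000, 3.950000]
step 2: m = 3.522500, f(m) = 11.268995 > 0 → root in [3.095000, 3.522500]
step 3: m = 3.308750, f(m) = 4.750915 > 0 → root in [3.095000, 3.308750]
step 4: m = 3.201875, f(m) = 1.978572 > 0 → root in [3.095000, 3.201875]
Midpoint of [3.095000, 3.201875] = 3.148438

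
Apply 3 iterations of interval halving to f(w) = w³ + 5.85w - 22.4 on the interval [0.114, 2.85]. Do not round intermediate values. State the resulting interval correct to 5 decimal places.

[1.82400, 2.16600]

f(0.114000) = -21.731618, f(2.850000) = 17.421625 (opposite signs)
step 1: m = 1.482000, f(m) = -10.475348 < 0 → root in [1.482000, 2.850000]
step 2: m = 2.166000, f(m) = 0.433010 > 0 → root in [1.482000, 2.166000]
step 3: m = 1.824000, f(m) = -5.661196 < 0 → root in [1.824000, 2.166000]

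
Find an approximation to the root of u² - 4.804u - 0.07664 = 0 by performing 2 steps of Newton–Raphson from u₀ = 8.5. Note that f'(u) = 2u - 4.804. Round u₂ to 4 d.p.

Newton update: u ← u − f(u)/f'(u).
u_0 = 8.500000: f = 31.339360, f' = 12.196000 → u_1 = 8.500000 - (31.339360)/(12.196000) = 5.930357
u_1 = 5.930357: f = 6.603063, f' = 7.056715 → u_2 = 5.930357 - (6.603063)/(7.056715) = 4.994644

4.9946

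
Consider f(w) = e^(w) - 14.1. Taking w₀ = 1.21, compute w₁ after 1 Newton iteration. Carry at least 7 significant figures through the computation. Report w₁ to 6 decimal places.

f'(w) = e^(w)
w_0 = 1.210000: f = -10.746515, f' = 3.353485 → w_1 = 1.210000 - (-10.746515)/(3.353485) = 4.414582

4.414582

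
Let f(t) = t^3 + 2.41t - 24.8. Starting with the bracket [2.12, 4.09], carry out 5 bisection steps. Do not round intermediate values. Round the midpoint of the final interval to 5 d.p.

f(2.120000) = -10.162672, f(4.090000) = 53.474829 (opposite signs)
step 1: m = 3.105000, f(m) = 12.618433 > 0 → root in [2.120000, 3.105000]
step 2: m = 2.612500, f(m) = -0.673154 < 0 → root in [2.612500, 3.105000]
step 3: m = 2.858750, f(m) = 5.452583 > 0 → root in [2.612500, 2.858750]
step 4: m = 2.735625, f(m) = 2.265300 > 0 → root in [2.612500, 2.735625]
step 5: m = 2.674062, f(m) = 0.765669 > 0 → root in [2.612500, 2.674062]
Midpoint of [2.612500, 2.674062] = 2.643281

2.64328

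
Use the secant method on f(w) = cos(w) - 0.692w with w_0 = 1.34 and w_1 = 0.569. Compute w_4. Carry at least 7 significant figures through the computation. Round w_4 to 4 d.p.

0.8992

f(w_0) = -0.698527, f(w_1) = 0.448692
w_2 = 0.569000 - (0.448692)·(0.569000 - 1.340000)/(0.448692 - (-0.698527)) = 0.870548; f(w_2) = 0.041988
w_3 = 0.870548 - (0.041988)·(0.870548 - 0.569000)/(0.041988 - (0.448692)) = 0.901680; f(w_3) = -0.003669
w_4 = 0.901680 - (-0.003669)·(0.901680 - 0.870548)/(-0.003669 - (0.041988)) = 0.899178; f(w_4) = 0.000023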